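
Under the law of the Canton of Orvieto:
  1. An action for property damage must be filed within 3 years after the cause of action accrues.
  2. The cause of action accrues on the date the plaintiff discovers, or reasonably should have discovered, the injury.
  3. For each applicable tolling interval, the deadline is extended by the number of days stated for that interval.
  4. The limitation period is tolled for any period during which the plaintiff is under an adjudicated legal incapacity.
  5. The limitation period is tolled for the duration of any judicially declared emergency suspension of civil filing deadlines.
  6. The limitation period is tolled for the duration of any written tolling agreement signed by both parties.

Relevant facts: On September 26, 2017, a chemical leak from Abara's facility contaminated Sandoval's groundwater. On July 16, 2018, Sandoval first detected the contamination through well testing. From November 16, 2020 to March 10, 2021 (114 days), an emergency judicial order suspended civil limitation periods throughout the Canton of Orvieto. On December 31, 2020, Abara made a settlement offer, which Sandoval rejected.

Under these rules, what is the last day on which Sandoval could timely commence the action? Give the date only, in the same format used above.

November 7, 2021

Accrual is tied to discovery, so the period began on July 16, 2018 rather than on September 26, 2017 when the act occurred.
Adding the 3 years base period to July 16, 2018 gives a deadline of July 16, 2021, before any tolling.
The emergency suspension of filing deadlines from November 16, 2020 to March 10, 2021 tolled the period for 114 days, extending the deadline to November 7, 2021.
None of the other events listed affects the running of the period under the stated rules.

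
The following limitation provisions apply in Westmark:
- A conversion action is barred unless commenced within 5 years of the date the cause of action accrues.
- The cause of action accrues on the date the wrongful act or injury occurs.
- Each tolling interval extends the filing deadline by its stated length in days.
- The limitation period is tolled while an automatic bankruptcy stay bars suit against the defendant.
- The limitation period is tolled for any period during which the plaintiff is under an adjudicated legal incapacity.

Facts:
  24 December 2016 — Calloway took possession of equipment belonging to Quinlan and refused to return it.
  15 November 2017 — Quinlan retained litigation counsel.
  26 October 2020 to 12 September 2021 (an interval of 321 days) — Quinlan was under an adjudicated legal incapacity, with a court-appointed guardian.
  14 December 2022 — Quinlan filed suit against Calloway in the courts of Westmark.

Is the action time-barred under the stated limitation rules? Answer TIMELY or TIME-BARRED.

The claim accrued on 24 December 2016, when the wrongful act occurred.
Adding the 5 years base period to 24 December 2016 gives a deadline of 24 December 2021, before any tolling.
The plaintiff's legal incapacity from 26 October 2020 to 12 September 2021 tolled the period for 321 days, extending the deadline to 10 November 2022.
None of the other events listed affects the running of the period under the stated rules.
Filing on 14 December 2022 missed the 10 November 2022 deadline — the action is time-barred.

TIME-BARRED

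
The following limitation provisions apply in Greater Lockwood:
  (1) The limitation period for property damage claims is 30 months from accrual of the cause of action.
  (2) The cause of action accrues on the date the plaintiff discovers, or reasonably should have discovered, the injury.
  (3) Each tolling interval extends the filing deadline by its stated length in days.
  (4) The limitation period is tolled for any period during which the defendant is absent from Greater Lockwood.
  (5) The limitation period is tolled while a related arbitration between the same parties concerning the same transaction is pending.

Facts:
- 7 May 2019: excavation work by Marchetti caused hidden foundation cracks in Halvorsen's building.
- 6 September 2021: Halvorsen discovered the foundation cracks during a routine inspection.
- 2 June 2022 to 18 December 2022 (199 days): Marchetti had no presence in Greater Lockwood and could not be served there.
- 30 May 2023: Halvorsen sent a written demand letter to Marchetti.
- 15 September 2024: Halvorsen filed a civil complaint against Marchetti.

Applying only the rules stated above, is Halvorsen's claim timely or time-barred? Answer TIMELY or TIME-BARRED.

TIMELY

Under the discovery rule, the claim accrued on 6 September 2021, when Halvorsen discovered the injury — not on the 7 May 2019 date of the underlying act.
Adding the 30 months base period to 6 September 2021 gives a deadline of 6 March 2024, before any tolling.
The defendant's absence from the jurisdiction from 2 June 2022 to 18 December 2022 tolled the period for 199 days, extending the deadline to 21 September 2024.
Nothing else in the chronology tolls or restarts the period.
The 15 September 2024 filing precedes the 21 September 2024 deadline; the claim is timely.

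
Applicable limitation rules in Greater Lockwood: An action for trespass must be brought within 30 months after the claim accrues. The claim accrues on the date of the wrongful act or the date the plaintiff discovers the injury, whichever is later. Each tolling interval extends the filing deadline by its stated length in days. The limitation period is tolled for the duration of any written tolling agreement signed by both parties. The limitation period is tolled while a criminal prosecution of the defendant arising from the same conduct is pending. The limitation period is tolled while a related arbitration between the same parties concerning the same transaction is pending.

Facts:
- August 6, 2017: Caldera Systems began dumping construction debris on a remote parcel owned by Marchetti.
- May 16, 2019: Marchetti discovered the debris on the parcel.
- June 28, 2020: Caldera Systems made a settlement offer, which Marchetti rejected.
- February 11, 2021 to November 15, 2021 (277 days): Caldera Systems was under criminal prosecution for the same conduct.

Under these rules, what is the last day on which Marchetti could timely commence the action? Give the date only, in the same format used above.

Because discovery on May 16, 2019 post-dates the August 6, 2017 act, accrual under the later-of rule falls on May 16, 2019.
30 months from May 16, 2019 is November 16, 2021.
The period was tolled for 277 days by the pending criminal prosecution (February 11, 2021 to November 15, 2021), pushing the deadline to August 20, 2022.
The other events in the timeline have no effect on the limitation period under the stated rules.

August 20, 2022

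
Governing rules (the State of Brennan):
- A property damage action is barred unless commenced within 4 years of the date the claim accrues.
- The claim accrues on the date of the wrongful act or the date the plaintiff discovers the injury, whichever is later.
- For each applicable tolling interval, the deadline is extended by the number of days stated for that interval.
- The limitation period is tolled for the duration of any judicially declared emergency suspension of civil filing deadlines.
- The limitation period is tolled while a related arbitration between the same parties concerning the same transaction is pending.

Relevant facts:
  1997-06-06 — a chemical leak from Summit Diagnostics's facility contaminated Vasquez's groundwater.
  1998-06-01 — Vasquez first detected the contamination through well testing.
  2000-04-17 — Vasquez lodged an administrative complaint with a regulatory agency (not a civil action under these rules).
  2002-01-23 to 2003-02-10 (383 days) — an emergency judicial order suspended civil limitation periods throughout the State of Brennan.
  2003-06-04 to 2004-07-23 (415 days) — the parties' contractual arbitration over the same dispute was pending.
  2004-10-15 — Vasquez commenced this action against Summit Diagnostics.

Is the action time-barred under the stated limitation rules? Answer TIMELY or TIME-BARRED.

TIME-BARRED

The claim accrued on 1998-06-01 — the later of the 1997-06-06 act and the 1998-06-01 discovery.
4 years from 1998-06-01 is 2002-06-01.
The period was tolled for 383 days by the emergency suspension of filing deadlines (2002-01-23 to 2003-02-10), pushing the deadline to 2003-06-19.
The period was tolled for 415 days by the pending related arbitration (2003-06-04 to 2004-07-23), pushing the deadline to 2004-08-07.
None of the other events listed affects the running of the period under the stated rules.
Vasquez filed on 2004-10-15, after the 2004-08-07 deadline, so the action is time-barred.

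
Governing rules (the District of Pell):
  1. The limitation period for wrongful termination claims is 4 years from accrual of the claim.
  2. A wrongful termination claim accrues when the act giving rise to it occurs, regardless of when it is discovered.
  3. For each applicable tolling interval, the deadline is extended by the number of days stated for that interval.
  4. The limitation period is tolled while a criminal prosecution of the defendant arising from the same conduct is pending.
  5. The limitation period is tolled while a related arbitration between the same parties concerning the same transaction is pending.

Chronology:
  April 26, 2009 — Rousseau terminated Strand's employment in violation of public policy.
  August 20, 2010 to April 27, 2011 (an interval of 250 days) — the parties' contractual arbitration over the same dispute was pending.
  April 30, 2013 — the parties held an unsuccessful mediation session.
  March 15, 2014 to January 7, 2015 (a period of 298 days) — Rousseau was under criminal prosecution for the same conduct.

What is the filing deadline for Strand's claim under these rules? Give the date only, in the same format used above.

The claim accrued on April 26, 2009, when the wrongful act occurred.
4 years from April 26, 2009 is April 26, 2013.
The period was tolled for 250 days by the pending related arbitration (August 20, 2010 to April 27, 2011), pushing the deadline to January 1, 2014.
The pending criminal prosecution from March 15, 2014 to January 7, 2015 began after the period had already run on January 1, 2014, so it has no tolling effect.
The other events in the timeline have no effect on the limitation period under the stated rules.

January 1, 2014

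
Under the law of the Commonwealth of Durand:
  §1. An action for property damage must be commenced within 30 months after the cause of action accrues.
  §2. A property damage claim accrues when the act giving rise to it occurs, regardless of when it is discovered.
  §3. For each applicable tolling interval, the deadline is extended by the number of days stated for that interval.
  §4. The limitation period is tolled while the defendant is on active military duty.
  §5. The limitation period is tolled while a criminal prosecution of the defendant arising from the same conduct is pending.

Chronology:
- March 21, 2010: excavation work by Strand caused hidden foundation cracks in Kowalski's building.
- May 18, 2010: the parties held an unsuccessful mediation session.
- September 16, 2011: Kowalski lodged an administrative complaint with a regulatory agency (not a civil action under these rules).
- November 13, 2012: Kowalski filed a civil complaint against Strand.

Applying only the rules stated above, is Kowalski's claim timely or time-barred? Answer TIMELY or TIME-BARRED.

The cause of action accrued on March 21, 2010, the date of the act.
30 months from March 21, 2010 is September 21, 2012.
None of the other events listed affects the running of the period under the stated rules.
Filing on November 13, 2012 missed the September 21, 2012 deadline — the action is time-barred.

TIME-BARRED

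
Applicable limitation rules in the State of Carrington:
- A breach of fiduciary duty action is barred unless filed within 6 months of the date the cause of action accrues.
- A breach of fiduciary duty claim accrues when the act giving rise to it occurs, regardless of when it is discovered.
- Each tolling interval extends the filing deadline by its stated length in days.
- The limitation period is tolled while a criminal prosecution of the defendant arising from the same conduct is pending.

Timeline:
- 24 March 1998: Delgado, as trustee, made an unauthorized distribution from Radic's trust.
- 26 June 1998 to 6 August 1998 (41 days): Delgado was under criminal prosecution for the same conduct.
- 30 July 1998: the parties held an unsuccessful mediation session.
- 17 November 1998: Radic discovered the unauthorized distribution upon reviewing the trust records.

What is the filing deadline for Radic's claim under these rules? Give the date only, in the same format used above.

The claim accrued on 24 March 1998, when the wrongful act occurred; under the stated occurrence rule the 17 November 1998 discovery does not delay accrual.
The untolled deadline — 6 months after 24 March 1998 — is 24 September 1998.
Because the pending criminal prosecution ran from 26 June 1998 to 6 August 1998, the deadline is extended by 41 days to 4 November 1998.
Nothing else in the chronology tolls or restarts the period.

4 November 1998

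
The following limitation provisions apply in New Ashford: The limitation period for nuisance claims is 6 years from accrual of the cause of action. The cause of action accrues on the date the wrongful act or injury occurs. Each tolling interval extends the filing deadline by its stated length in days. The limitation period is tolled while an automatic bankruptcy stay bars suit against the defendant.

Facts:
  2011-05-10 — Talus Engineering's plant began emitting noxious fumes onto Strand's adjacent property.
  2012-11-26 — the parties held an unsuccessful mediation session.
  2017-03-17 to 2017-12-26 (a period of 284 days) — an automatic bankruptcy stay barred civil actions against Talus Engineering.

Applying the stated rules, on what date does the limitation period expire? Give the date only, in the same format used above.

2018-02-18

The limitation period began to run on 2011-05-10.
Adding the 6 years base period to 2011-05-10 gives a deadline of 2017-05-10, before any tolling.
The automatic bankruptcy stay from 2017-03-17 to 2017-12-26 tolled the period for 284 days, extending the deadline to 2018-02-18.
None of the other events listed affects the running of the period under the stated rules.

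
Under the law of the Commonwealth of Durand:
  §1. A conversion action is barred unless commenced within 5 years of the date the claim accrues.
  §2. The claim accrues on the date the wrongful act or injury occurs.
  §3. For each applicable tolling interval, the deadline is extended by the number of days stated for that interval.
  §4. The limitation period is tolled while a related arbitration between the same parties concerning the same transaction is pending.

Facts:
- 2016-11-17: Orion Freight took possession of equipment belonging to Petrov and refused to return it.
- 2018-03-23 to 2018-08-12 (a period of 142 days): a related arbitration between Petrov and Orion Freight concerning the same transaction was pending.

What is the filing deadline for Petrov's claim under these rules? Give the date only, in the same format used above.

2022-04-08

The claim accrued on 2016-11-17, when the wrongful act occurred.
Adding the 5 years base period to 2016-11-17 gives a deadline of 2021-11-17, before any tolling.
Because the pending related arbitration ran from 2018-03-23 to 2018-08-12, the deadline is extended by 142 days to 2022-04-08.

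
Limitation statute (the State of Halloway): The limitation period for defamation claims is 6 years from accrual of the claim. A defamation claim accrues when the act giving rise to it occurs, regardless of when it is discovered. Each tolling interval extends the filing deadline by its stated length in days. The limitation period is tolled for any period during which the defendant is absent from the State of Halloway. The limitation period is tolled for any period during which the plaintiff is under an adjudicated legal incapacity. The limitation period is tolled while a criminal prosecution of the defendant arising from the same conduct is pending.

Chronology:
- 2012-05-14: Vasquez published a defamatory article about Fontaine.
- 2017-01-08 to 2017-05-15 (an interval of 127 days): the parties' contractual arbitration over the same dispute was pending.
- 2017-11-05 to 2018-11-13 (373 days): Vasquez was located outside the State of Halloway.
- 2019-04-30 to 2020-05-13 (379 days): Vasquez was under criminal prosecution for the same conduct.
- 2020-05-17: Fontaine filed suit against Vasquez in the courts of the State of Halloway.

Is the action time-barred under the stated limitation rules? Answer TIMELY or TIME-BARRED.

The claim accrued on 2012-05-14, when the wrongful act occurred.
Adding the 6 years base period to 2012-05-14 gives a deadline of 2018-05-14, before any tolling.
Because the defendant's absence from the jurisdiction ran from 2017-11-05 to 2018-11-13, the deadline is extended by 373 days to 2019-05-22.
The period was tolled for 379 days by the pending criminal prosecution (2019-04-30 to 2020-05-13), pushing the deadline to 2020-06-04.
Although a pending arbitration ran from 2017-01-08 to 2017-05-15, the stated rules do not make that a tolling event, so it is disregarded.
The 2020-05-17 filing precedes the 2020-06-04 deadline; the claim is timely.

TIMELY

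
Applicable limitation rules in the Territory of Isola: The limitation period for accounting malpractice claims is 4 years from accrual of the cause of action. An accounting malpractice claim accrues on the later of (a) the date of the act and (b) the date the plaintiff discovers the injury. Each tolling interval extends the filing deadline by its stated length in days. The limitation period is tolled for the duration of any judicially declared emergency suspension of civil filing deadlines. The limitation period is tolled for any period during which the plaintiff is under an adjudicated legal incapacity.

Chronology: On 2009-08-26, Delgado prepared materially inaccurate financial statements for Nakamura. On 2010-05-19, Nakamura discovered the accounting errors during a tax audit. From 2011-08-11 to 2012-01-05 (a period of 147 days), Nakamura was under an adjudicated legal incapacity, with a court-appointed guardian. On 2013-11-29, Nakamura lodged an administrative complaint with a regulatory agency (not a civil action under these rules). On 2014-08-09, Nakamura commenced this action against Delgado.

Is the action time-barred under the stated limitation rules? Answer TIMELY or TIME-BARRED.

Taking the later of the act (2009-08-26) and discovery (2010-05-19), the claim accrued on 2010-05-19.
The untolled deadline — 4 years after 2010-05-19 — is 2014-05-19.
Because the plaintiff's legal incapacity ran from 2011-08-11 to 2012-01-05, the deadline is extended by 147 days to 2014-10-13.
None of the other events listed affects the running of the period under the stated rules.
The 2014-08-09 filing precedes the 2014-10-13 deadline; the claim is timely.

TIMELY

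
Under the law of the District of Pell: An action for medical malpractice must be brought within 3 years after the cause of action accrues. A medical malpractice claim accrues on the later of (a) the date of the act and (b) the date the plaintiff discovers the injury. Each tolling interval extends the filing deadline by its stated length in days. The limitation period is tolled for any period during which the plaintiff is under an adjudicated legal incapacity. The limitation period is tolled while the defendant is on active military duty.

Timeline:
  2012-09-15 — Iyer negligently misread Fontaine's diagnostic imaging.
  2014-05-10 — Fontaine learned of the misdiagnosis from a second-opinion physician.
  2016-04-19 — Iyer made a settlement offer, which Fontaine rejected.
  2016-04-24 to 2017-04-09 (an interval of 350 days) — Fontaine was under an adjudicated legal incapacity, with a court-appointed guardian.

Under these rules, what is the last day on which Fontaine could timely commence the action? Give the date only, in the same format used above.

The claim accrued on 2014-05-10 — the later of the 2012-09-15 act and the 2014-05-10 discovery.
Adding the 3 years base period to 2014-05-10 gives a deadline of 2017-05-10, before any tolling.
The plaintiff's legal incapacity from 2016-04-24 to 2017-04-09 tolled the period for 350 days, extending the deadline to 2018-04-25.
None of the other events listed affects the running of the period under the stated rules.

2018-04-25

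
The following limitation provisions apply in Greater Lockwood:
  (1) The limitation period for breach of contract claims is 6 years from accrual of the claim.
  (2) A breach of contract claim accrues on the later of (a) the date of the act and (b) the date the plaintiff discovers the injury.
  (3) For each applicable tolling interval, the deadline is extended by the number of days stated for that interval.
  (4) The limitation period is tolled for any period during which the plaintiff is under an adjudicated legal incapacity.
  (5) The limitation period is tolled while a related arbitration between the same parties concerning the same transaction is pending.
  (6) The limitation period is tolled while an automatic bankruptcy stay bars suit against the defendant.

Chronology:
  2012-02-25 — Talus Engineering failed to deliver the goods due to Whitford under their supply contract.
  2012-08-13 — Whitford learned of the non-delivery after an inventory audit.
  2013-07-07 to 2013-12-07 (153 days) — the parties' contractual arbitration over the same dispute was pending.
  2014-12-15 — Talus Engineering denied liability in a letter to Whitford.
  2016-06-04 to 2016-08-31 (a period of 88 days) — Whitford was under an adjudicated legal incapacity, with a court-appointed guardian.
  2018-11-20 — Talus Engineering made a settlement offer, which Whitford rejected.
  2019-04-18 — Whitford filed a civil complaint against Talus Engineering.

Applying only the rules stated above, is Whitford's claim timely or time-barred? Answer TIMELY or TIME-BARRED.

TIME-BARRED

Because discovery on 2012-08-13 post-dates the 2012-02-25 act, accrual under the later-of rule falls on 2012-08-13.
Adding the 6 years base period to 2012-08-13 gives a deadline of 2018-08-13, before any tolling.
The period was tolled for 153 days by the pending related arbitration (2013-07-07 to 2013-12-07), pushing the deadline to 2019-01-13.
Because the plaintiff's legal incapacity ran from 2016-06-04 to 2016-08-31, the deadline is extended by 88 days to 2019-04-11.
Nothing else in the chronology tolls or restarts the period.
The 2019-04-18 filing falls after the 2019-04-11 deadline; the claim is time-barred.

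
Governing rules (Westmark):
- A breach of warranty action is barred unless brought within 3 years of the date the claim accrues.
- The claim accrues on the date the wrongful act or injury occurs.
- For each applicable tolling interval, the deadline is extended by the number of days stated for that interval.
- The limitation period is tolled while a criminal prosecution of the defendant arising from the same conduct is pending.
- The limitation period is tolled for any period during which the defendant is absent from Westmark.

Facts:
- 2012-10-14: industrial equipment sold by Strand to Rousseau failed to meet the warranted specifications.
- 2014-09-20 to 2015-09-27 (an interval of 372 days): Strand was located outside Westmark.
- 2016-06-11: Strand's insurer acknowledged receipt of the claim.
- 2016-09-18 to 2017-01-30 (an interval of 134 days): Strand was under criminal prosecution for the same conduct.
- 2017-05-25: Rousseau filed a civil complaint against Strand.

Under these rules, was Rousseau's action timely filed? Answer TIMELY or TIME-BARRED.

TIME-BARRED

The claim accrued on 2012-10-14, when the wrongful act occurred.
Adding the 3 years base period to 2012-10-14 gives a deadline of 2015-10-14, before any tolling.
Because the defendant's absence from the jurisdiction ran from 2014-09-20 to 2015-09-27, the deadline is extended by 372 days to 2016-10-20.
The period was tolled for 134 days by the pending criminal prosecution (2016-09-18 to 2017-01-30), pushing the deadline to 2017-03-03.
None of the other events listed affects the running of the period under the stated rules.
The 2017-05-25 filing falls after the 2017-03-03 deadline; the claim is time-barred.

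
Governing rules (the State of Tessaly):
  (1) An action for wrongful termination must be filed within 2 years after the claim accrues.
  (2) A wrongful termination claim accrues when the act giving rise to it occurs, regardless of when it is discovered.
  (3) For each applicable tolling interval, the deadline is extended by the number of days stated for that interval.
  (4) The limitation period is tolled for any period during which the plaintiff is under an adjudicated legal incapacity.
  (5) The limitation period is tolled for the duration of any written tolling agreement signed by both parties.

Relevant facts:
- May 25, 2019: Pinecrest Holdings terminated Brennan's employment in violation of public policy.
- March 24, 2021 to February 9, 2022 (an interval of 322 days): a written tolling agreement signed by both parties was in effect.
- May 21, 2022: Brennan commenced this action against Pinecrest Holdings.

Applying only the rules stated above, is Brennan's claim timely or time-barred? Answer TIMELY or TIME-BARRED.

TIME-BARRED

The claim accrued on May 25, 2019, when the wrongful act occurred.
The untolled deadline — 2 years after May 25, 2019 — is May 25, 2021.
Because the written tolling agreement ran from March 24, 2021 to February 9, 2022, the deadline is extended by 322 days to April 12, 2022.
Filing on May 21, 2022 missed the April 12, 2022 deadline — the action is time-barred.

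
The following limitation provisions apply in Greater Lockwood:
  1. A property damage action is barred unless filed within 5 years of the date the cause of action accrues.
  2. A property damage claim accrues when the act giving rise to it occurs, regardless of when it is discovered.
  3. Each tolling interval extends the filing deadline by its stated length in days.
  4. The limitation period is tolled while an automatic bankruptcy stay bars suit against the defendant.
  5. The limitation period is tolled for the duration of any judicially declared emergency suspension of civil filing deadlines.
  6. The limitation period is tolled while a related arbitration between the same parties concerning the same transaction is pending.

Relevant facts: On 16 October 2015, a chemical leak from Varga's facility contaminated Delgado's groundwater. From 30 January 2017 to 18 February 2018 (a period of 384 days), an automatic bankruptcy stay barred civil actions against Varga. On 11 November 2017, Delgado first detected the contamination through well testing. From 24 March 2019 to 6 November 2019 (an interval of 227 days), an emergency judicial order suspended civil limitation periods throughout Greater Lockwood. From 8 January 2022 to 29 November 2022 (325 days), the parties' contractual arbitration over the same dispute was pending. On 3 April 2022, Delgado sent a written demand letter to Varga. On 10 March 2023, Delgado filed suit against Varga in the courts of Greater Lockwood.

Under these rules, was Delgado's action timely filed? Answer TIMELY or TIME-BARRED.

TIMELY

The claim accrued on 16 October 2015, when the wrongful act occurred; under the stated occurrence rule the 11 November 2017 discovery does not delay accrual.
Adding the 5 years base period to 16 October 2015 gives a deadline of 16 October 2020, before any tolling.
Because the automatic bankruptcy stay ran from 30 January 2017 to 18 February 2018, the deadline is extended by 384 days to 4 November 2021.
Because the emergency suspension of filing deadlines ran from 24 March 2019 to 6 November 2019, the deadline is extended by 227 days to 19 June 2022.
The period was tolled for 325 days by the pending related arbitration (8 January 2022 to 29 November 2022), pushing the deadline to 10 May 2023.
Nothing else in the chronology tolls or restarts the period.
Filing on 10 March 2023 beat the 10 May 2023 deadline — the action is timely.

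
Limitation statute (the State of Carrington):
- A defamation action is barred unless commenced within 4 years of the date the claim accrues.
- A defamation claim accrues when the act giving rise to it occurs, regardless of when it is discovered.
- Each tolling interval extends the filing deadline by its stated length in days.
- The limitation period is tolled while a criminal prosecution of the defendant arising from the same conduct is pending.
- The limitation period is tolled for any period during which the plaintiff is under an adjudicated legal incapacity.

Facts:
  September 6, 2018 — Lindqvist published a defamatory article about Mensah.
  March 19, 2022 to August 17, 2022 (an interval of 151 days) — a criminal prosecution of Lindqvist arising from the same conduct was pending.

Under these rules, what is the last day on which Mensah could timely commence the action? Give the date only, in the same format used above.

The claim accrued on September 6, 2018, the date of the act.
The untolled deadline — 4 years after September 6, 2018 — is September 6, 2022.
The period was tolled for 151 days by the pending criminal prosecution (March 19, 2022 to August 17, 2022), pushing the deadline to February 4, 2023.

February 4, 2023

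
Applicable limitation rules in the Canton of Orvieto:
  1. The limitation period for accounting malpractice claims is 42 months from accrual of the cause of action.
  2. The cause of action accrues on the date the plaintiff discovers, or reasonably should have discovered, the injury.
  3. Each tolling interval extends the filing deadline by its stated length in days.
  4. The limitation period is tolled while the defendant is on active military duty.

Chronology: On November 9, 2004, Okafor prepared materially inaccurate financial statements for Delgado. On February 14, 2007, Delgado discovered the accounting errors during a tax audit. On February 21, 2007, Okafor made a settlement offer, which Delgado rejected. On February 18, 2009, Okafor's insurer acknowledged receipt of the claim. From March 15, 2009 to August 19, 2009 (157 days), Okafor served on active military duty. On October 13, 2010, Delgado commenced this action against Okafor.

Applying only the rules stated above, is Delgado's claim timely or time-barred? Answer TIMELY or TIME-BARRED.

TIMELY

Accrual is tied to discovery, so the period began on February 14, 2007 rather than on November 9, 2004 when the act occurred.
42 months from February 14, 2007 is August 14, 2010.
Because the defendant's active military service ran from March 15, 2009 to August 19, 2009, the deadline is extended by 157 days to January 18, 2011.
The other events in the timeline have no effect on the limitation period under the stated rules.
Delgado filed on October 13, 2010, before the January 18, 2011 deadline, so the action is timely.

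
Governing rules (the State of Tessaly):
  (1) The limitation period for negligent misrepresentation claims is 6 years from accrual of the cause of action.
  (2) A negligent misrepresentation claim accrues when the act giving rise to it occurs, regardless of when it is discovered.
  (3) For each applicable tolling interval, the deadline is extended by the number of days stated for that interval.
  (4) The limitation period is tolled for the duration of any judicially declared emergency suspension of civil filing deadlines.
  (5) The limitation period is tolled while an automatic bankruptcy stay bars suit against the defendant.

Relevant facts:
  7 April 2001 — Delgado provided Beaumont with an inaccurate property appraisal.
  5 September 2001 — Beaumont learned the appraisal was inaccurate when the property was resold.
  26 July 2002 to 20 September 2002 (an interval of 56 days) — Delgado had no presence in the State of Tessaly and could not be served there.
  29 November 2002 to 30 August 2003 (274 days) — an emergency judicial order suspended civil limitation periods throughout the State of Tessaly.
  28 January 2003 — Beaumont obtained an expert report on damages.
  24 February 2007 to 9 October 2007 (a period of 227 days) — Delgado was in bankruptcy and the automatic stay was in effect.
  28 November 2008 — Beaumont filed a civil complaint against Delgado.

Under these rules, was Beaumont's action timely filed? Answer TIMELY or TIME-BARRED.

TIME-BARRED

Accrual is governed by the date of the act, so the period began to run on 7 April 2001; the later discovery on 5 September 2001 is irrelevant under the stated rule.
Adding the 6 years base period to 7 April 2001 gives a deadline of 7 April 2007, before any tolling.
The emergency suspension of filing deadlines from 29 November 2002 to 30 August 2003 tolled the period for 274 days, extending the deadline to 6 January 2008.
Because the automatic bankruptcy stay ran from 24 February 2007 to 9 October 2007, the deadline is extended by 227 days to 20 August 2008.
The defendant's absence from the jurisdiction from 26 July 2002 to 20 September 2002 does not toll the period, because no stated rule makes the defendant's absence a tolling event.
The other events in the timeline have no effect on the limitation period under the stated rules.
Filing on 28 November 2008 missed the 20 August 2008 deadline — the action is time-barred.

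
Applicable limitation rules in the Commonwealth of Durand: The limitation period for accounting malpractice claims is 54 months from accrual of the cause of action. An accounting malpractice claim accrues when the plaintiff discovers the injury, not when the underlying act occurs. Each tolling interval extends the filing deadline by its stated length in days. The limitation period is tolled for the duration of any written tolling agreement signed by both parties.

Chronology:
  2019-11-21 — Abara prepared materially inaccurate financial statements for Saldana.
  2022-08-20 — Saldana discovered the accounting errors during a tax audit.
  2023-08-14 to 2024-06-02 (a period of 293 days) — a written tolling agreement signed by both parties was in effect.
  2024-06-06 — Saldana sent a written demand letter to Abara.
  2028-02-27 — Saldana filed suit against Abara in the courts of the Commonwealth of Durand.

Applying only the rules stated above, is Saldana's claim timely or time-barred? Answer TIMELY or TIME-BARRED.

Accrual is tied to discovery, so the period began on 2022-08-20 rather than on 2019-11-21 when the act occurred.
54 months from 2022-08-20 is 2027-02-20.
Because the written tolling agreement ran from 2023-08-14 to 2024-06-02, the deadline is extended by 293 days to 2027-12-10.
The other events in the timeline have no effect on the limitation period under the stated rules.
The 2028-02-27 filing falls after the 2027-12-10 deadline; the claim is time-barred.

TIME-BARRED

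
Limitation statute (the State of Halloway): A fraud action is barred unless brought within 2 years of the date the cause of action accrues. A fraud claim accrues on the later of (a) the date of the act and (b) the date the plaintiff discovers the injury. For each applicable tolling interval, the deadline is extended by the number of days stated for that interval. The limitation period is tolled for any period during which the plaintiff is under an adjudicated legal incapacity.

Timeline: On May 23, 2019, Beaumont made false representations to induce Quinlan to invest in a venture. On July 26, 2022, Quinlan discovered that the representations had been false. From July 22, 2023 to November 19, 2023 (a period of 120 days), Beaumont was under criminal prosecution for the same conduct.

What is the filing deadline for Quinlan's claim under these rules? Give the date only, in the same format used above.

July 26, 2024

Because discovery on July 26, 2022 post-dates the May 23, 2019 act, accrual under the later-of rule falls on July 26, 2022.
2 years from July 26, 2022 is July 26, 2024.
The pending criminal prosecution from July 22, 2023 to November 19, 2023 does not toll the period, because no stated rule makes a criminal prosecution a tolling event.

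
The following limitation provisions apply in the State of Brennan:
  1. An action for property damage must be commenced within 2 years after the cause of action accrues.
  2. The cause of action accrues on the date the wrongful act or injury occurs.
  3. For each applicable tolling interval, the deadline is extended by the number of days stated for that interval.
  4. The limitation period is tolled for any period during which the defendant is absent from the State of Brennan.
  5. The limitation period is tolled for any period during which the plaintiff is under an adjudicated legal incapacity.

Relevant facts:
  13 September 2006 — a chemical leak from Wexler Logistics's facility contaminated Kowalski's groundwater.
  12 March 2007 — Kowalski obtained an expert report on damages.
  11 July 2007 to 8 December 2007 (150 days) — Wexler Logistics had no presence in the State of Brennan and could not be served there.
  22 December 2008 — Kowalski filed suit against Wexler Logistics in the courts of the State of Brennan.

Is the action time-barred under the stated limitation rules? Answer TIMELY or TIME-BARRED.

The limitation period began to run on 13 September 2006.
2 years from 13 September 2006 is 13 September 2008.
The defendant's absence from the jurisdiction from 11 July 2007 to 8 December 2007 tolled the period for 150 days, extending the deadline to 10 February 2009.
Nothing else in the chronology tolls or restarts the period.
Filing on 22 December 2008 beat the 10 February 2009 deadline — the action is timely.

TIMELY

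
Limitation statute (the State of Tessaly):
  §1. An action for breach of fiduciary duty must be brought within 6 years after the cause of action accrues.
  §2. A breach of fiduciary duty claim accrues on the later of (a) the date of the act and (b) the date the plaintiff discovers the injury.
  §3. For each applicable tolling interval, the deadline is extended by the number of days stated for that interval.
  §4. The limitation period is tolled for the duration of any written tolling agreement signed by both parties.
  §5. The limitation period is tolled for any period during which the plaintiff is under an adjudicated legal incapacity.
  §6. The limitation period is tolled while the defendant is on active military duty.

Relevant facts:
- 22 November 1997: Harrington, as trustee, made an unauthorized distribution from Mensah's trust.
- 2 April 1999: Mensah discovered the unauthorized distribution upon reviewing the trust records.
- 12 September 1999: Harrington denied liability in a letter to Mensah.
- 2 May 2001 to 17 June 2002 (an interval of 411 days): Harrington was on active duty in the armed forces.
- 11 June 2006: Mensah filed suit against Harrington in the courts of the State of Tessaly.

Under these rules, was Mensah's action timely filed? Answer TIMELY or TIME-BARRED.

Because discovery on 2 April 1999 post-dates the 22 November 1997 act, accrual under the later-of rule falls on 2 April 1999.
The untolled deadline — 6 years after 2 April 1999 — is 2 April 2005.
The period was tolled for 411 days by the defendant's active military service (2 May 2001 to 17 June 2002), pushing the deadline to 18 May 2006.
None of the other events listed affects the running of the period under the stated rules.
Mensah filed on 11 June 2006, after the 18 May 2006 deadline, so the action is time-barred.

TIME-BARRED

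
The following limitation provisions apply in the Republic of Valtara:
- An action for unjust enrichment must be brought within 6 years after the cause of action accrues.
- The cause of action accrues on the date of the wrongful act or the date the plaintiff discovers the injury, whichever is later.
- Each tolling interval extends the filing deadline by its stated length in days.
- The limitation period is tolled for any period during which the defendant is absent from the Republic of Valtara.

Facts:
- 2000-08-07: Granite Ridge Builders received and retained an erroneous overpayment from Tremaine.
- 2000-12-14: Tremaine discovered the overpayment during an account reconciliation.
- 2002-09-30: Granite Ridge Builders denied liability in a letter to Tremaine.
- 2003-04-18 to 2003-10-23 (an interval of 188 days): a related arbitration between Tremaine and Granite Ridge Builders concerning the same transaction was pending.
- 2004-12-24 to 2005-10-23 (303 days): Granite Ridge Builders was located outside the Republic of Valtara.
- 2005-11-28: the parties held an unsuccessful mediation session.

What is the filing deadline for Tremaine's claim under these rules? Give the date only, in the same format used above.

2007-10-13

The claim accrued on 2000-12-14 — the later of the 2000-08-07 act and the 2000-12-14 discovery.
The untolled deadline — 6 years after 2000-12-14 — is 2006-12-14.
The defendant's absence from the jurisdiction from 2004-12-24 to 2005-10-23 tolled the period for 303 days, extending the deadline to 2007-10-13.
The pending related arbitration from 2003-04-18 to 2003-10-23 does not toll the period, because no stated rule makes a pending arbitration a tolling event.
None of the other events listed affects the running of the period under the stated rules.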